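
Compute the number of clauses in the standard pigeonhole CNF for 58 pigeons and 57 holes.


The PHP encoding has two parts:
1) At-least-one-hole clauses: 58 (one per pigeon, each with 57 literals).
2) At-most-one-pigeon-per-hole clauses: 57 holes * C(58,2) = 57 * 1653 = 94221.
Total clauses = 58 + 94221 = 94279.

94279


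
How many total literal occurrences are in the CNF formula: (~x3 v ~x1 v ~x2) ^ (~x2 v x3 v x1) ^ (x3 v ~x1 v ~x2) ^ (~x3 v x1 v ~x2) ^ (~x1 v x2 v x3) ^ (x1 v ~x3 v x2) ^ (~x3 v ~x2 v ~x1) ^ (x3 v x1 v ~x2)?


Clause lengths: 3, 3, 3, 3, 3, 3, 3, 3.
Sum = 3 + 3 + 3 + 3 + 3 + 3 + 3 + 3 = 24.

24


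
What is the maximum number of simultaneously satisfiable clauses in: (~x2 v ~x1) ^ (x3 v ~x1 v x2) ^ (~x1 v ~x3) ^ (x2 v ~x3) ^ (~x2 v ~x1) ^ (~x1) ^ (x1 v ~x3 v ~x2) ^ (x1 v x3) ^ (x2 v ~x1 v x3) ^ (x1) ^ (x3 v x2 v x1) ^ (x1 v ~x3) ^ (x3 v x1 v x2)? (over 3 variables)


Enumerate all 8 truth assignments.
For each, count how many of the 13 clauses are satisfied.
The formula is not fully satisfiable, so the maximum is below 13.
Maximum simultaneously satisfiable clauses = 11.

11


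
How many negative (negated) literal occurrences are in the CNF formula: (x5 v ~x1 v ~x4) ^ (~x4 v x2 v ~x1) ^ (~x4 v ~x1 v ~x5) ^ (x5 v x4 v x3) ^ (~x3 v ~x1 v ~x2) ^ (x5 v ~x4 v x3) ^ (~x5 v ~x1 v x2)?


Scan each clause for negated literals.
Clause 1: 2 negative; Clause 2: 2 negative; Clause 3: 3 negative; Clause 4: 0 negative; Clause 5: 3 negative; Clause 6: 1 negative; Clause 7: 2 negative.
Total negative literal occurrences = 13.

13


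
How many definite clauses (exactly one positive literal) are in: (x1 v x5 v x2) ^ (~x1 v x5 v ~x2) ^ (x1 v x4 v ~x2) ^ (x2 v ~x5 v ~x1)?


A definite clause has exactly one positive literal.
Clause 1: 3 positive -> not definite
Clause 2: 1 positive -> definite
Clause 3: 2 positive -> not definite
Clause 4: 1 positive -> definite
Definite clause count = 2.

2


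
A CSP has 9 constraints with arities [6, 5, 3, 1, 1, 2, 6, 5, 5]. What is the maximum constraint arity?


The arities are: 6, 5, 3, 1, 1, 2, 6, 5, 5.
Scan for the maximum value.
Maximum arity = 6.

6


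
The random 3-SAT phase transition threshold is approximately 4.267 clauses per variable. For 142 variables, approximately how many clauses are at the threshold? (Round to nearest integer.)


The 3-SAT phase transition occurs at approximately 4.267 clauses per variable.
m = 4.267 * 142 = 605.914.
Rounded to nearest integer: 606.

606


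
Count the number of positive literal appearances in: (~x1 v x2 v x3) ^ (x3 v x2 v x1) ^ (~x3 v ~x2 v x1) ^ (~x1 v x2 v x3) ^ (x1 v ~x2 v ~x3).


Scan each clause for unnegated literals.
Clause 1: 2 positive; Clause 2: 3 positive; Clause 3: 1 positive; Clause 4: 2 positive; Clause 5: 1 positive.
Total positive literal occurrences = 9.

9


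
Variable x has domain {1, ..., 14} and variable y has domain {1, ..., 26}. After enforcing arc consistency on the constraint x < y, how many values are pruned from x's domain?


For the constraint x < y, x needs a supporting value in y's domain.
x can be at most 25 (one less than y's maximum).
Valid x values from domain: 14 out of 14.
Pruned = 14 - 14 = 0.

0


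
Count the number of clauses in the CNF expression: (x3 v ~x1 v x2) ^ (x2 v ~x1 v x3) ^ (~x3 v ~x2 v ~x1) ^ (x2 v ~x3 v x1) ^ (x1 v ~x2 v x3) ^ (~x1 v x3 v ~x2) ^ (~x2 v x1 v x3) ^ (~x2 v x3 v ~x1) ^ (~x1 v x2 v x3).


Each group enclosed in parentheses joined by ^ is one clause.
Counting the conjuncts: 9 clauses.

9


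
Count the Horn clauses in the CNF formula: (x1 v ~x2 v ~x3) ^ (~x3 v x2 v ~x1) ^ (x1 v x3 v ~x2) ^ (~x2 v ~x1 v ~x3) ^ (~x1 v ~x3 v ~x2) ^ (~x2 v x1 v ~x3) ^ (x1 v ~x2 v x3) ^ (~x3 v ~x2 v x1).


A Horn clause has at most one positive literal.
Clause 1: 1 positive lit(s) -> Horn
Clause 2: 1 positive lit(s) -> Horn
Clause 3: 2 positive lit(s) -> not Horn
Clause 4: 0 positive lit(s) -> Horn
Clause 5: 0 positive lit(s) -> Horn
Clause 6: 1 positive lit(s) -> Horn
Clause 7: 2 positive lit(s) -> not Horn
Clause 8: 1 positive lit(s) -> Horn
Total Horn clauses = 6.

6


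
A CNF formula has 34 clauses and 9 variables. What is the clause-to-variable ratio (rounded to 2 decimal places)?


Clause-to-variable ratio = clauses / variables.
34 / 9 = 3.78.

3.78


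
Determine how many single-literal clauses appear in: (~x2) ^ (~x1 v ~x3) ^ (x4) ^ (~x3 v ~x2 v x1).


A unit clause contains exactly one literal.
Unit clauses found: (~x2), (x4).
Count = 2.

2


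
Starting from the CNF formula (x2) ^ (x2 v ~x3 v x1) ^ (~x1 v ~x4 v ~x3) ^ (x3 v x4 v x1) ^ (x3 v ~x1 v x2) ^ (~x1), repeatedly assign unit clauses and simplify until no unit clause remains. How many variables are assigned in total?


Unit propagation repeatedly assigns the literal in any unit clause, then simplifies.
Assignments in order: x2 = T, x1 = F.
No further unit clauses remain.
Total variables assigned = 2.

2


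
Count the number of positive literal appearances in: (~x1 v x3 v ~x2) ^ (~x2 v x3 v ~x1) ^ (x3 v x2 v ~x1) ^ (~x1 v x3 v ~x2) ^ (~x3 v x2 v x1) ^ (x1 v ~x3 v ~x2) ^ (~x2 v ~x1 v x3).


Scan each clause for unnegated literals.
Clause 1: 1 positive; Clause 2: 1 positive; Clause 3: 2 positive; Clause 4: 1 positive; Clause 5: 2 positive; Clause 6: 1 positive; Clause 7: 1 positive.
Total positive literal occurrences = 9.

9


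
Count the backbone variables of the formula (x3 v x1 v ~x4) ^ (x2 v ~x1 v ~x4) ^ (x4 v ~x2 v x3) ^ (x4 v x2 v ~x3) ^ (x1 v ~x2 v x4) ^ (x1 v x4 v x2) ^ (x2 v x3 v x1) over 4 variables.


Find all satisfying assignments: 6 model(s).
Check which variables have the same value in every model.
No variable is fixed across all models.
Backbone size = 0.

0


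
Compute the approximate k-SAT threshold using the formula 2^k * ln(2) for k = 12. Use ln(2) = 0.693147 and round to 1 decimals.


Using the asymptotic formula: threshold ~ 2^k * ln(2).
2^12 = 4096.
4096 * 0.693147 = 2839.1.

2839.1


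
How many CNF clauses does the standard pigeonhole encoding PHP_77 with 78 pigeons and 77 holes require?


The PHP encoding has two parts:
1) At-least-one-hole clauses: 78 (one per pigeon, each with 77 literals).
2) At-most-one-pigeon-per-hole clauses: 77 holes * C(78,2) = 77 * 3003 = 231231.
Total clauses = 78 + 231231 = 231309.

231309


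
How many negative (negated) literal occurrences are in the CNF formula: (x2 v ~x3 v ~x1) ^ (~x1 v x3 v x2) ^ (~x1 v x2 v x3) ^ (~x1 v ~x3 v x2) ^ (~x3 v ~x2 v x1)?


Scan each clause for negated literals.
Clause 1: 2 negative; Clause 2: 1 negative; Clause 3: 1 negative; Clause 4: 2 negative; Clause 5: 2 negative.
Total negative literal occurrences = 8.

8


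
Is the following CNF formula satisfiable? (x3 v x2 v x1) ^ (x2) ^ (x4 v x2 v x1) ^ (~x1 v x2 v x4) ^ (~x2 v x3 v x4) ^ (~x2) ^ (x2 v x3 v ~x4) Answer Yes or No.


Check all 16 possible truth assignments.
Number of satisfying assignments found: 0.
The formula is unsatisfiable.

No


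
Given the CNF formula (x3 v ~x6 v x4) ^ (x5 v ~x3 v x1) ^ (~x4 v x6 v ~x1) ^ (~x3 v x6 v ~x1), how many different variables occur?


Identify each distinct variable in the formula.
Variables found: x1, x3, x4, x5, x6.
Total distinct variables = 5.

5


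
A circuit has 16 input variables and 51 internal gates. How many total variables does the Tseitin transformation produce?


The Tseitin transformation introduces one auxiliary variable per gate.
Total variables = inputs + gates = 16 + 51 = 67.

67


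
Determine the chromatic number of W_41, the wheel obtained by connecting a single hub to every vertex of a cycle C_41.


W_41 consists of the cycle C_41 together with a hub vertex adjacent to every cycle vertex.
The cycle C_41 needs 3 colors (odd cycle -> 3).
The hub is adjacent to every cycle vertex, so it must receive a new color distinct from all of them.
Chromatic number = 3 + 1 = 4.

4


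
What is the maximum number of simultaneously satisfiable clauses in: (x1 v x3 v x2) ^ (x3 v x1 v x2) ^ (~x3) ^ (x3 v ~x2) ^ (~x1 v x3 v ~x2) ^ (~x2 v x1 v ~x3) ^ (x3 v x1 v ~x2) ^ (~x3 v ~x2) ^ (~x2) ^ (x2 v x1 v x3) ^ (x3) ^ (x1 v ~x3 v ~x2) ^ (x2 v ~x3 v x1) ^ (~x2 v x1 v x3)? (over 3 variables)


Enumerate all 8 truth assignments.
For each, count how many of the 14 clauses are satisfied.
The formula is not fully satisfiable, so the maximum is below 14.
Maximum simultaneously satisfiable clauses = 13.

13


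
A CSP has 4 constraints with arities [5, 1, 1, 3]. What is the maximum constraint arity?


The arities are: 5, 1, 1, 3.
Scan for the maximum value.
Maximum arity = 5.

5


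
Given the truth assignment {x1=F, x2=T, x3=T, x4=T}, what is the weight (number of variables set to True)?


The weight is the number of variables assigned True.
True variables: x2, x3, x4.
Weight = 3.

3


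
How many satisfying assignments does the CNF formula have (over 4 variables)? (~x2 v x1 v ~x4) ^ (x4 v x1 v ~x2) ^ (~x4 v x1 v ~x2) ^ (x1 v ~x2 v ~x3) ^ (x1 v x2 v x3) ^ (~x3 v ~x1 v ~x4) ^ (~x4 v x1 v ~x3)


Enumerate all 16 truth assignments over 4 variables.
Test each against every clause.
Satisfying assignments found: 7.

7


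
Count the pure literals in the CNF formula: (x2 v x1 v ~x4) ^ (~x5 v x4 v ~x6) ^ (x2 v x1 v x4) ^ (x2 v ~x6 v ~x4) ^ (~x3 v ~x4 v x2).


A pure literal appears in only one polarity across all clauses.
Pure literals: x1 (positive only), x2 (positive only), x3 (negative only), x5 (negative only), x6 (negative only).
Count = 5.

5


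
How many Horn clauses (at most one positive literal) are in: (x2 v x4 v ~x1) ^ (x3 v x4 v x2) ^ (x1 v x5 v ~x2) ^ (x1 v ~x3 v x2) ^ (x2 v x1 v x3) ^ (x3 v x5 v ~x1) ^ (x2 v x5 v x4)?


A Horn clause has at most one positive literal.
Clause 1: 2 positive lit(s) -> not Horn
Clause 2: 3 positive lit(s) -> not Horn
Clause 3: 2 positive lit(s) -> not Horn
Clause 4: 2 positive lit(s) -> not Horn
Clause 5: 3 positive lit(s) -> not Horn
Clause 6: 2 positive lit(s) -> not Horn
Clause 7: 3 positive lit(s) -> not Horn
Total Horn clauses = 0.

0


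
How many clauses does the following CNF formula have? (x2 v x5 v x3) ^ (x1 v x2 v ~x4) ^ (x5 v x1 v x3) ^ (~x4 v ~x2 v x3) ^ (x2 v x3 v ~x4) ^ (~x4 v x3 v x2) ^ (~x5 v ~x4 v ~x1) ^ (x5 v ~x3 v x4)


Each group enclosed in parentheses joined by ^ is one clause.
Counting the conjuncts: 8 clauses.

8


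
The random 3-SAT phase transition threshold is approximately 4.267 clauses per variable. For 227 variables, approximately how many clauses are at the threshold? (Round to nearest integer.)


The 3-SAT phase transition occurs at approximately 4.267 clauses per variable.
m = 4.267 * 227 = 968.609.
Rounded to nearest integer: 969.

969


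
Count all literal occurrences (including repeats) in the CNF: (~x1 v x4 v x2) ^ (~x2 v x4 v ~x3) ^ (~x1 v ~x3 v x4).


Clause lengths: 3, 3, 3.
Sum = 3 + 3 + 3 = 9.

9


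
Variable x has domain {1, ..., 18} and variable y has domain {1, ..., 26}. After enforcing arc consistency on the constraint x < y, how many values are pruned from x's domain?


For the constraint x < y, x needs a supporting value in y's domain.
x can be at most 25 (one less than y's maximum).
Valid x values from domain: 18 out of 18.
Pruned = 18 - 18 = 0.

0


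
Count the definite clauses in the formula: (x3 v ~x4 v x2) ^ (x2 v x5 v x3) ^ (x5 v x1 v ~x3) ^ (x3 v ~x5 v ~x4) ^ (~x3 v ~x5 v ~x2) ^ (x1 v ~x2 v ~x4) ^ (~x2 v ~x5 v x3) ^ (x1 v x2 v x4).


A definite clause has exactly one positive literal.
Clause 1: 2 positive -> not definite
Clause 2: 3 positive -> not definite
Clause 3: 2 positive -> not definite
Clause 4: 1 positive -> definite
Clause 5: 0 positive -> not definite
Clause 6: 1 positive -> definite
Clause 7: 1 positive -> definite
Clause 8: 3 positive -> not definite
Definite clause count = 3.

3


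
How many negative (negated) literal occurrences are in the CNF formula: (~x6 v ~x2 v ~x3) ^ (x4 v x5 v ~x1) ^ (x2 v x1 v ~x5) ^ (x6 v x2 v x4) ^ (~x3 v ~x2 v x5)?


Scan each clause for negated literals.
Clause 1: 3 negative; Clause 2: 1 negative; Clause 3: 1 negative; Clause 4: 0 negative; Clause 5: 2 negative.
Total negative literal occurrences = 7.

7


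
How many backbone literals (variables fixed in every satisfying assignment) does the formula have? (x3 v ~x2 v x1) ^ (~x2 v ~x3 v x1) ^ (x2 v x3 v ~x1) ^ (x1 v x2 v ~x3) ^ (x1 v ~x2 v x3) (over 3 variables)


Find all satisfying assignments: 4 model(s).
Check which variables have the same value in every model.
No variable is fixed across all models.
Backbone size = 0.

0


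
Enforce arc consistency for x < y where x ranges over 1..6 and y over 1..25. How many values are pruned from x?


For the constraint x < y, x needs a supporting value in y's domain.
x can be at most 24 (one less than y's maximum).
Valid x values from domain: 6 out of 6.
Pruned = 6 - 6 = 0.

0


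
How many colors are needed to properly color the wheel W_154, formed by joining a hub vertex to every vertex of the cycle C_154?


W_154 consists of the cycle C_154 together with a hub vertex adjacent to every cycle vertex.
The cycle C_154 needs 2 colors (even cycle -> 2).
The hub is adjacent to every cycle vertex, so it must receive a new color distinct from all of them.
Chromatic number = 2 + 1 = 3.

3


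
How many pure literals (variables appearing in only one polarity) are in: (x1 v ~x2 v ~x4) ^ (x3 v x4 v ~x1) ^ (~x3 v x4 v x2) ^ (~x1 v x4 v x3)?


A pure literal appears in only one polarity across all clauses.
No pure literals found.
Count = 0.

0


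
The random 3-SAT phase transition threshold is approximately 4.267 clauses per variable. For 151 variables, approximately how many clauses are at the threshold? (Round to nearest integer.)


The 3-SAT phase transition occurs at approximately 4.267 clauses per variable.
m = 4.267 * 151 = 644.317.
Rounded to nearest integer: 644.

644


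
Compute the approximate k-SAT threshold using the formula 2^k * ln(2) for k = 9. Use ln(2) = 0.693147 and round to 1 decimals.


Using the asymptotic formula: threshold ~ 2^k * ln(2).
2^9 = 512.
512 * 0.693147 = 354.9.

354.9


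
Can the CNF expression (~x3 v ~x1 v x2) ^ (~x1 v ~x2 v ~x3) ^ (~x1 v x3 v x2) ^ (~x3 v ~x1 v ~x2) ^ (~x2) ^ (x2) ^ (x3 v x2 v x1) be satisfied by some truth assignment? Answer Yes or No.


Check all 8 possible truth assignments.
Number of satisfying assignments found: 0.
The formula is unsatisfiable.

No


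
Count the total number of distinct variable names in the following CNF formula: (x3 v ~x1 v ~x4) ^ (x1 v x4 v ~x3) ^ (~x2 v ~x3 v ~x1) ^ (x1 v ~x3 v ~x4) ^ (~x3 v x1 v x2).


Identify each distinct variable in the formula.
Variables found: x1, x2, x3, x4.
Total distinct variables = 4.

4


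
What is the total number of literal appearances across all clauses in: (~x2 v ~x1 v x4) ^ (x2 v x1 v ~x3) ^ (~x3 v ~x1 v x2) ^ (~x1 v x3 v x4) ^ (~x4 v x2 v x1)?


Clause lengths: 3, 3, 3, 3, 3.
Sum = 3 + 3 + 3 + 3 + 3 = 15.

15


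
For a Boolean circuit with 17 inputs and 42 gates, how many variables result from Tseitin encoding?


The Tseitin transformation introduces one auxiliary variable per gate.
Total variables = inputs + gates = 17 + 42 = 59.

59


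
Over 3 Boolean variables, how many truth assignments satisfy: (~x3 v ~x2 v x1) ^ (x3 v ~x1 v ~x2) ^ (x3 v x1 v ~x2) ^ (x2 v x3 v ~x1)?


Enumerate all 8 truth assignments over 3 variables.
Test each against every clause.
Satisfying assignments found: 4.

4


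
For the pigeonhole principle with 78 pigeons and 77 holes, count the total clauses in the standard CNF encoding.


The PHP encoding has two parts:
1) At-least-one-hole clauses: 78 (one per pigeon, each with 77 literals).
2) At-most-one-pigeon-per-hole clauses: 77 holes * C(78,2) = 77 * 3003 = 231231.
Total clauses = 78 + 231231 = 231309.

231309


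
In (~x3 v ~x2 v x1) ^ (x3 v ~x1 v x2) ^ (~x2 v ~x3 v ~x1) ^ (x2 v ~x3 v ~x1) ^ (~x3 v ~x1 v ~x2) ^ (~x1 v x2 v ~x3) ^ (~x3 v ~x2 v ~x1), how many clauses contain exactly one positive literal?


A definite clause has exactly one positive literal.
Clause 1: 1 positive -> definite
Clause 2: 2 positive -> not definite
Clause 3: 0 positive -> not definite
Clause 4: 1 positive -> definite
Clause 5: 0 positive -> not definite
Clause 6: 1 positive -> definite
Clause 7: 0 positive -> not definite
Definite clause count = 3.

3


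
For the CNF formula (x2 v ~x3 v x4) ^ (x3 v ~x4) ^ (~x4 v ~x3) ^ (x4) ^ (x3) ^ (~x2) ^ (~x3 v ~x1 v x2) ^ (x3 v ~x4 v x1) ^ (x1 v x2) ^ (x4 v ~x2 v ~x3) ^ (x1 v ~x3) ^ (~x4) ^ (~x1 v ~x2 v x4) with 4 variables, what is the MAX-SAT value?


Enumerate all 16 truth assignments.
For each, count how many of the 13 clauses are satisfied.
The formula is not fully satisfiable, so the maximum is below 13.
Maximum simultaneously satisfiable clauses = 11.

11


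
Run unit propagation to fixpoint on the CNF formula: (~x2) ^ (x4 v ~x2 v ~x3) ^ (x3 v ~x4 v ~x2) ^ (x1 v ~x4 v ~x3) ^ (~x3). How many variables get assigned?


Unit propagation repeatedly assigns the literal in any unit clause, then simplifies.
Assignments in order: x2 = F, x3 = F.
No further unit clauses remain.
Total variables assigned = 2.

2


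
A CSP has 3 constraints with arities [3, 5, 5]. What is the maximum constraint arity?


The arities are: 3, 5, 5.
Scan for the maximum value.
Maximum arity = 5.

5


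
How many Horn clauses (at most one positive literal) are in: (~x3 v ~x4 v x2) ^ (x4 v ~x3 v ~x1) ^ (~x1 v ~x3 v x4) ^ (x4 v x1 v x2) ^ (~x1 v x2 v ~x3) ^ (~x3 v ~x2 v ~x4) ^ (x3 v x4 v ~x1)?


A Horn clause has at most one positive literal.
Clause 1: 1 positive lit(s) -> Horn
Clause 2: 1 positive lit(s) -> Horn
Clause 3: 1 positive lit(s) -> Horn
Clause 4: 3 positive lit(s) -> not Horn
Clause 5: 1 positive lit(s) -> Horn
Clause 6: 0 positive lit(s) -> Horn
Clause 7: 2 positive lit(s) -> not Horn
Total Horn clauses = 5.

5


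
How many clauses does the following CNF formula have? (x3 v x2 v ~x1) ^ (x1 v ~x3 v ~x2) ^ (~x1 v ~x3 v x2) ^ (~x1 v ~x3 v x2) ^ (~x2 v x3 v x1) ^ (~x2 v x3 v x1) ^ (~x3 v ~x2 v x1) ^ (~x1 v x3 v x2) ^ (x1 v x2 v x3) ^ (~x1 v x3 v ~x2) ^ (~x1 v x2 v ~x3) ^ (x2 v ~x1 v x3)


Each group enclosed in parentheses joined by ^ is one clause.
Counting the conjuncts: 12 clauses.

12


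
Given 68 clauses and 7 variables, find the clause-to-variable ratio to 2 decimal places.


Clause-to-variable ratio = clauses / variables.
68 / 7 = 9.71.

9.71


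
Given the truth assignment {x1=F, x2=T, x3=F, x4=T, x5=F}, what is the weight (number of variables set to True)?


The weight is the number of variables assigned True.
True variables: x2, x4.
Weight = 2.

2


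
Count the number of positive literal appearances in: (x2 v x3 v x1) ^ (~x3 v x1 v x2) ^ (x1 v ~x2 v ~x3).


Scan each clause for unnegated literals.
Clause 1: 3 positive; Clause 2: 2 positive; Clause 3: 1 positive.
Total positive literal occurrences = 6.

6


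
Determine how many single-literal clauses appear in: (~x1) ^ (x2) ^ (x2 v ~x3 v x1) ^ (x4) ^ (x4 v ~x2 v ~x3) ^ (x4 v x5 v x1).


A unit clause contains exactly one literal.
Unit clauses found: (~x1), (x2), (x4).
Count = 3.

3


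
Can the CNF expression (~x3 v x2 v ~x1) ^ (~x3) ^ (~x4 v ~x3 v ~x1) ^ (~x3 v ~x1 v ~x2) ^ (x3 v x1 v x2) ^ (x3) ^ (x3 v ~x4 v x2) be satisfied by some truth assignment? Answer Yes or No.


Check all 16 possible truth assignments.
Number of satisfying assignments found: 0.
The formula is unsatisfiable.

No


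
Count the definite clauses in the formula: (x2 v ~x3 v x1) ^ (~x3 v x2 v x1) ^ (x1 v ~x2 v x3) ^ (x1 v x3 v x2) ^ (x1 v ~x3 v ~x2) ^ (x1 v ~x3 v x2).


A definite clause has exactly one positive literal.
Clause 1: 2 positive -> not definite
Clause 2: 2 positive -> not definite
Clause 3: 2 positive -> not definite
Clause 4: 3 positive -> not definite
Clause 5: 1 positive -> definite
Clause 6: 2 positive -> not definite
Definite clause count = 1.

1


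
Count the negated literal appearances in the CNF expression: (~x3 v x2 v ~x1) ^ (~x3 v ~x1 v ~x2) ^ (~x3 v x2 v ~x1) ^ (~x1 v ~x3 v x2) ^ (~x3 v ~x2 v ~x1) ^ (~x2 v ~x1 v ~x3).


Scan each clause for negated literals.
Clause 1: 2 negative; Clause 2: 3 negative; Clause 3: 2 negative; Clause 4: 2 negative; Clause 5: 3 negative; Clause 6: 3 negative.
Total negative literal occurrences = 15.

15


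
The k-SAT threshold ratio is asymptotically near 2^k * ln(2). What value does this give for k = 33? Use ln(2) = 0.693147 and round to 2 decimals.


Using the asymptotic formula: threshold ~ 2^k * ln(2).
2^33 = 8589934592.
8589934592 * 0.693147 = 5954087392.64.

5954087392.64


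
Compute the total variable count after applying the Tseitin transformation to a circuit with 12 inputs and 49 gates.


The Tseitin transformation introduces one auxiliary variable per gate.
Total variables = inputs + gates = 12 + 49 = 61.

61


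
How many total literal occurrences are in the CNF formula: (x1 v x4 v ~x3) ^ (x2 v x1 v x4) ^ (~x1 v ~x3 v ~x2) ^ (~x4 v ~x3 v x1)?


Clause lengths: 3, 3, 3, 3.
Sum = 3 + 3 + 3 + 3 = 12.

12


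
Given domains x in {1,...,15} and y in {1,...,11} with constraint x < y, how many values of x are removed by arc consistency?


For the constraint x < y, x needs a supporting value in y's domain.
x can be at most 10 (one less than y's maximum).
Valid x values from domain: 10 out of 15.
Pruned = 15 - 10 = 5.

5


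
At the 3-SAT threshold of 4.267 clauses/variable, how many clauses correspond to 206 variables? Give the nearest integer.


The 3-SAT phase transition occurs at approximately 4.267 clauses per variable.
m = 4.267 * 206 = 879.002.
Rounded to nearest integer: 879.

879


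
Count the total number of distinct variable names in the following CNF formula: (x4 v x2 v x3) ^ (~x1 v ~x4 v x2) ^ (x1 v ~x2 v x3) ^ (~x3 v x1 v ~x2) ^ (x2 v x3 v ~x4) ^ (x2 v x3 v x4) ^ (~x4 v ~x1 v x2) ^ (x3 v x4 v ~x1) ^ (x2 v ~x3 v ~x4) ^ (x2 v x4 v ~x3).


Identify each distinct variable in the formula.
Variables found: x1, x2, x3, x4.
Total distinct variables = 4.

4


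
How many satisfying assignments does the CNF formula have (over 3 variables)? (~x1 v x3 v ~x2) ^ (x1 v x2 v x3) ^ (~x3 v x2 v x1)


Enumerate all 8 truth assignments over 3 variables.
Test each against every clause.
Satisfying assignments found: 5.

5


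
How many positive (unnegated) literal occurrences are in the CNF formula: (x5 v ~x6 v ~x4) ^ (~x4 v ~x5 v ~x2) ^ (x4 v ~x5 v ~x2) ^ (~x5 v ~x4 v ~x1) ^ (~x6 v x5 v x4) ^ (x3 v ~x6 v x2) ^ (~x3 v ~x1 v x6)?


Scan each clause for unnegated literals.
Clause 1: 1 positive; Clause 2: 0 positive; Clause 3: 1 positive; Clause 4: 0 positive; Clause 5: 2 positive; Clause 6: 2 positive; Clause 7: 1 positive.
Total positive literal occurrences = 7.

7


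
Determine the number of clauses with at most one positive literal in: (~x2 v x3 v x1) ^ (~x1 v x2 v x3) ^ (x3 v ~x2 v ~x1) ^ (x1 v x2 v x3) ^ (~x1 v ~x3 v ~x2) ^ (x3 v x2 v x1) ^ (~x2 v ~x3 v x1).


A Horn clause has at most one positive literal.
Clause 1: 2 positive lit(s) -> not Horn
Clause 2: 2 positive lit(s) -> not Horn
Clause 3: 1 positive lit(s) -> Horn
Clause 4: 3 positive lit(s) -> not Horn
Clause 5: 0 positive lit(s) -> Horn
Clause 6: 3 positive lit(s) -> not Horn
Clause 7: 1 positive lit(s) -> Horn
Total Horn clauses = 3.

3


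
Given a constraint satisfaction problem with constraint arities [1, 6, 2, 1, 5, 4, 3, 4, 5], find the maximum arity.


The arities are: 1, 6, 2, 1, 5, 4, 3, 4, 5.
Scan for the maximum value.
Maximum arity = 6.

6


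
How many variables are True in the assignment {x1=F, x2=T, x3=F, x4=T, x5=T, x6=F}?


The weight is the number of variables assigned True.
True variables: x2, x4, x5.
Weight = 3.

3


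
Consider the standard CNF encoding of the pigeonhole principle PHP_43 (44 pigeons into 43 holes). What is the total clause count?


The PHP encoding has two parts:
1) At-least-one-hole clauses: 44 (one per pigeon, each with 43 literals).
2) At-most-one-pigeon-per-hole clauses: 43 holes * C(44,2) = 43 * 946 = 40678.
Total clauses = 44 + 40678 = 40722.

40722


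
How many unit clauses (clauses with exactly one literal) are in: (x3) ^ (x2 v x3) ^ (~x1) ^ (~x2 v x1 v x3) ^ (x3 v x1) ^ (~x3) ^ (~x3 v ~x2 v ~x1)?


A unit clause contains exactly one literal.
Unit clauses found: (x3), (~x1), (~x3).
Count = 3.

3


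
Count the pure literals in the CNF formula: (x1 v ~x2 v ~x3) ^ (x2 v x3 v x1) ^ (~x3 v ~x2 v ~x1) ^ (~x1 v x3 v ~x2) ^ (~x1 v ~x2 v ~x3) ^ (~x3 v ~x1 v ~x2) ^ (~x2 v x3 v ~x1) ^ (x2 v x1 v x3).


A pure literal appears in only one polarity across all clauses.
No pure literals found.
Count = 0.

0


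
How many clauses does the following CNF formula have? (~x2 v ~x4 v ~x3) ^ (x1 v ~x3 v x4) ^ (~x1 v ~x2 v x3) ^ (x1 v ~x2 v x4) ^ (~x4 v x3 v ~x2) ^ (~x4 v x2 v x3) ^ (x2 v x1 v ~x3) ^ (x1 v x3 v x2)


Each group enclosed in parentheses joined by ^ is one clause.
Counting the conjuncts: 8 clauses.

8


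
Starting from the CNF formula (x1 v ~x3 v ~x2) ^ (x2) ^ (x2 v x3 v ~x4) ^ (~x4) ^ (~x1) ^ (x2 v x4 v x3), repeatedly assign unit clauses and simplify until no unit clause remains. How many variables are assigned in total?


Unit propagation repeatedly assigns the literal in any unit clause, then simplifies.
Assignments in order: x2 = T, x4 = F, x1 = F, x3 = F.
No further unit clauses remain.
Total variables assigned = 4.

4


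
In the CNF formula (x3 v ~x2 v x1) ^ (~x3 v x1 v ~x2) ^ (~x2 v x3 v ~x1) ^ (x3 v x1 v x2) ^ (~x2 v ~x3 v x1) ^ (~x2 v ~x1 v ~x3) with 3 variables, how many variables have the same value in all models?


Find all satisfying assignments: 3 model(s).
Check which variables have the same value in every model.
Fixed variables: x2=F.
Backbone size = 1.

1


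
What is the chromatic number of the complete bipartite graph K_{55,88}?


K_{55,88} is bipartite by definition: the two parts are independent sets, with every edge crossing between them.
Color all vertices in one part with color 1 and all vertices in the other part with color 2.
Since the graph has at least one edge, one color does not suffice.
Chromatic number = 2.

2


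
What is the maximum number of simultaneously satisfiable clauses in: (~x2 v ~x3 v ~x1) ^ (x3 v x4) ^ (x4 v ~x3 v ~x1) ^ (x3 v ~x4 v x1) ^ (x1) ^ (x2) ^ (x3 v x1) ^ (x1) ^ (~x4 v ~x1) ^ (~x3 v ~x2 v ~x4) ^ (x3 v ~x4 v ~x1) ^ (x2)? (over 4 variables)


Enumerate all 16 truth assignments.
For each, count how many of the 12 clauses are satisfied.
The formula is not fully satisfiable, so the maximum is below 12.
Maximum simultaneously satisfiable clauses = 11.

11


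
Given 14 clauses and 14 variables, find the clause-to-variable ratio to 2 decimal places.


Clause-to-variable ratio = clauses / variables.
14 / 14 = 1.0.

1.0


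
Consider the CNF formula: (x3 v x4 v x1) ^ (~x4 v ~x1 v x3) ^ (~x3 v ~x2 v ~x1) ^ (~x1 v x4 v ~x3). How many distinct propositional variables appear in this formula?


Identify each distinct variable in the formula.
Variables found: x1, x2, x3, x4.
Total distinct variables = 4.

4


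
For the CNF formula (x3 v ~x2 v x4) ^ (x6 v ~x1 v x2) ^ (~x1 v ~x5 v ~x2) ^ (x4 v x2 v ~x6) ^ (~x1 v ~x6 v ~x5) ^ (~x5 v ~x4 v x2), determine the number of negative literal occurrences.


Scan each clause for negated literals.
Clause 1: 1 negative; Clause 2: 1 negative; Clause 3: 3 negative; Clause 4: 1 negative; Clause 5: 3 negative; Clause 6: 2 negative.
Total negative literal occurrences = 11.

11


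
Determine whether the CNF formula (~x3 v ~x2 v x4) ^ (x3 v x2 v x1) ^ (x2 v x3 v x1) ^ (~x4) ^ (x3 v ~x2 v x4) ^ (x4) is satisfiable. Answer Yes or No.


Check all 16 possible truth assignments.
Number of satisfying assignments found: 0.
The formula is unsatisfiable.

No


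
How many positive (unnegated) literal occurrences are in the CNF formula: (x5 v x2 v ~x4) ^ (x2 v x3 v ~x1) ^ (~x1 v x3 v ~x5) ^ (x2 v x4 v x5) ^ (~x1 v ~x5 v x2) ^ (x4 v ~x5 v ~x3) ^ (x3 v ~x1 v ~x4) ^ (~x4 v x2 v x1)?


Scan each clause for unnegated literals.
Clause 1: 2 positive; Clause 2: 2 positive; Clause 3: 1 positive; Clause 4: 3 positive; Clause 5: 1 positive; Clause 6: 1 positive; Clause 7: 1 positive; Clause 8: 2 positive.
Total positive literal occurrences = 13.

13


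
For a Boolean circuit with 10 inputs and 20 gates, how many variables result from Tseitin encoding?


The Tseitin transformation introduces one auxiliary variable per gate.
Total variables = inputs + gates = 10 + 20 = 30.

30


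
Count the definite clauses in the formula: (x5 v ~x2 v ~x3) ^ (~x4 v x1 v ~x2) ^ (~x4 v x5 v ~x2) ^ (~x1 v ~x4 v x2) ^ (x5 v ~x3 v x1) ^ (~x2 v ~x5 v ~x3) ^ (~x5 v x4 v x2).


A definite clause has exactly one positive literal.
Clause 1: 1 positive -> definite
Clause 2: 1 positive -> definite
Clause 3: 1 positive -> definite
Clause 4: 1 positive -> definite
Clause 5: 2 positive -> not definite
Clause 6: 0 positive -> not definite
Clause 7: 2 positive -> not definite
Definite clause count = 4.

4


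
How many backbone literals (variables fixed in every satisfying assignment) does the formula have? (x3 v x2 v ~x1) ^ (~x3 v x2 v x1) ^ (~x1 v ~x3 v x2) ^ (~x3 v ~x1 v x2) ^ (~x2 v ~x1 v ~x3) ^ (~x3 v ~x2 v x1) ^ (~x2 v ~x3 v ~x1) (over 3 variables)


Find all satisfying assignments: 3 model(s).
Check which variables have the same value in every model.
Fixed variables: x3=F.
Backbone size = 1.

1


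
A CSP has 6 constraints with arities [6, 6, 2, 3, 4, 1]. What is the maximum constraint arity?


The arities are: 6, 6, 2, 3, 4, 1.
Scan for the maximum value.
Maximum arity = 6.

6


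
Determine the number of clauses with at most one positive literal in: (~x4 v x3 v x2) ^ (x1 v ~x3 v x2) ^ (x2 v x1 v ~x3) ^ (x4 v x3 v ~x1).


A Horn clause has at most one positive literal.
Clause 1: 2 positive lit(s) -> not Horn
Clause 2: 2 positive lit(s) -> not Horn
Clause 3: 2 positive lit(s) -> not Horn
Clause 4: 2 positive lit(s) -> not Horn
Total Horn clauses = 0.

0


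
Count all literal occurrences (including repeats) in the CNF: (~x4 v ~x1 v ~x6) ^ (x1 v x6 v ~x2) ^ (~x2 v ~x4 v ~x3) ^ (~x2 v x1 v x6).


Clause lengths: 3, 3, 3, 3.
Sum = 3 + 3 + 3 + 3 = 12.

12


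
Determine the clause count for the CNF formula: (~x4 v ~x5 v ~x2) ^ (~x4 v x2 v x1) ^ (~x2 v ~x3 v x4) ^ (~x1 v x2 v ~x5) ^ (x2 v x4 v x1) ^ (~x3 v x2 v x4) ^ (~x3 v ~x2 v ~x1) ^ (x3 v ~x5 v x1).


Each group enclosed in parentheses joined by ^ is one clause.
Counting the conjuncts: 8 clauses.

8


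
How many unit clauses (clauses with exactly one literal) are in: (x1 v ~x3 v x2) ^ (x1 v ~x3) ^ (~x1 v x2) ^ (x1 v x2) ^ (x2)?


A unit clause contains exactly one literal.
Unit clauses found: (x2).
Count = 1.

1


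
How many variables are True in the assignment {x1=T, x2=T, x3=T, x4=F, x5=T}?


The weight is the number of variables assigned True.
True variables: x1, x2, x3, x5.
Weight = 4.

4


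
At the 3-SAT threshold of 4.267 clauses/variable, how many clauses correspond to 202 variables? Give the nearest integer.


The 3-SAT phase transition occurs at approximately 4.267 clauses per variable.
m = 4.267 * 202 = 861.934.
Rounded to nearest integer: 862.

862


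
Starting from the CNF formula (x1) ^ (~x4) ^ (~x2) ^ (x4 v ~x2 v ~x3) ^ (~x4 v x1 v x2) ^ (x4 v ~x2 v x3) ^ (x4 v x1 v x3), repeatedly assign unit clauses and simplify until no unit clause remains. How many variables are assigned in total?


Unit propagation repeatedly assigns the literal in any unit clause, then simplifies.
Assignments in order: x1 = T, x4 = F, x2 = F.
No further unit clauses remain.
Total variables assigned = 3.

3


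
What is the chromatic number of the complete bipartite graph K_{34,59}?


K_{34,59} is bipartite by definition: the two parts are independent sets, with every edge crossing between them.
Color all vertices in one part with color 1 and all vertices in the other part with color 2.
Since the graph has at least one edge, one color does not suffice.
Chromatic number = 2.

2


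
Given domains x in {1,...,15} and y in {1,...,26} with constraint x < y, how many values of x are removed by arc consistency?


For the constraint x < y, x needs a supporting value in y's domain.
x can be at most 25 (one less than y's maximum).
Valid x values from domain: 15 out of 15.
Pruned = 15 - 15 = 0.

0


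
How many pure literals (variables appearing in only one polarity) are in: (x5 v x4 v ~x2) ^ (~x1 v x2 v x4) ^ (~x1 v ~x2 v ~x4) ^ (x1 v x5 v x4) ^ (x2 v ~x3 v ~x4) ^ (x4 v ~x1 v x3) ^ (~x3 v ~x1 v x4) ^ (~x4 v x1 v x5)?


A pure literal appears in only one polarity across all clauses.
Pure literals: x5 (positive only).
Count = 1.

1


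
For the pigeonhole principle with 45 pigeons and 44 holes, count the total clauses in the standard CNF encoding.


The PHP encoding has two parts:
1) At-least-one-hole clauses: 45 (one per pigeon, each with 44 literals).
2) At-most-one-pigeon-per-hole clauses: 44 holes * C(45,2) = 44 * 990 = 43560.
Total clauses = 45 + 43560 = 43605.

43605


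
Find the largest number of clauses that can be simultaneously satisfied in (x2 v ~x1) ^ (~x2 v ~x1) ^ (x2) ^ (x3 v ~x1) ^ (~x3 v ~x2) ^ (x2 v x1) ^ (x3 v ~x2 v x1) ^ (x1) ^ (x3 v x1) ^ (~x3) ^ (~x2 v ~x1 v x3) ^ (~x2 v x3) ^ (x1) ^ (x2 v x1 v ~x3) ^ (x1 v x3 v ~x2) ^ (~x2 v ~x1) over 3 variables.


Enumerate all 8 truth assignments.
For each, count how many of the 16 clauses are satisfied.
The formula is not fully satisfiable, so the maximum is below 16.
Maximum simultaneously satisfiable clauses = 13.

13


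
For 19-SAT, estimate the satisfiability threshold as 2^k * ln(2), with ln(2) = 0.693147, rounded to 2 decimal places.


Using the asymptotic formula: threshold ~ 2^k * ln(2).
2^19 = 524288.
524288 * 0.693147 = 363408.65.

363408.65


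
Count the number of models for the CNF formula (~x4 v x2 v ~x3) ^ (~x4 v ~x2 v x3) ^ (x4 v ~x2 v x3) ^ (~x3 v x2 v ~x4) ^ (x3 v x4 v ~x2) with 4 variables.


Enumerate all 16 truth assignments over 4 variables.
Test each against every clause.
Satisfying assignments found: 10.

10


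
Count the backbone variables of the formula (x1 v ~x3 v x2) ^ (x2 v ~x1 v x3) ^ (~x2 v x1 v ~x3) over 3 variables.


Find all satisfying assignments: 5 model(s).
Check which variables have the same value in every model.
No variable is fixed across all models.
Backbone size = 0.

0


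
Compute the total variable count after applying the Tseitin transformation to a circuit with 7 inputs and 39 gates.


The Tseitin transformation introduces one auxiliary variable per gate.
Total variables = inputs + gates = 7 + 39 = 46.

46


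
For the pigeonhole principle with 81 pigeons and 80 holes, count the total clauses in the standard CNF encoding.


The PHP encoding has two parts:
1) At-least-one-hole clauses: 81 (one per pigeon, each with 80 literals).
2) At-most-one-pigeon-per-hole clauses: 80 holes * C(81,2) = 80 * 3240 = 259200.
Total clauses = 81 + 259200 = 259281.

259281


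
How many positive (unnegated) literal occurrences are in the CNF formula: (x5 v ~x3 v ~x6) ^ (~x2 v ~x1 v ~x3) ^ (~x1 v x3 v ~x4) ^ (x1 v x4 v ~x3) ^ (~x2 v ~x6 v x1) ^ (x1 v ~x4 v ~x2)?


Scan each clause for unnegated literals.
Clause 1: 1 positive; Clause 2: 0 positive; Clause 3: 1 positive; Clause 4: 2 positive; Clause 5: 1 positive; Clause 6: 1 positive.
Total positive literal occurrences = 6.

6


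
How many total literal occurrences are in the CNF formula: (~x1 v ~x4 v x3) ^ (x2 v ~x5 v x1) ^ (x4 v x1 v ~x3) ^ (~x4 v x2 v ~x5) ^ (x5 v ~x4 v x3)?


Clause lengths: 3, 3, 3, 3, 3.
Sum = 3 + 3 + 3 + 3 + 3 = 15.

15


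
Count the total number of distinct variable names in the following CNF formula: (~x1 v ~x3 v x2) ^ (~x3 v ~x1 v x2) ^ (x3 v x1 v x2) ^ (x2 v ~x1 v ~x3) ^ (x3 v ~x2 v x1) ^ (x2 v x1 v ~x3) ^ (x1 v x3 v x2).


Identify each distinct variable in the formula.
Variables found: x1, x2, x3.
Total distinct variables = 3.

3


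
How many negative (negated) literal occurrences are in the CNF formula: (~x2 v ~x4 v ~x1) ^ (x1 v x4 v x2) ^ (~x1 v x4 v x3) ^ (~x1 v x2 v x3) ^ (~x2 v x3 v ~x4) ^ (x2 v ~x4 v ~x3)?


Scan each clause for negated literals.
Clause 1: 3 negative; Clause 2: 0 negative; Clause 3: 1 negative; Clause 4: 1 negative; Clause 5: 2 negative; Clause 6: 2 negative.
Total negative literal occurrences = 9.

9


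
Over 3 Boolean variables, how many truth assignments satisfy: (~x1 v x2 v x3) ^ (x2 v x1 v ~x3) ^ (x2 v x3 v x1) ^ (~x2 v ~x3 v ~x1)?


Enumerate all 8 truth assignments over 3 variables.
Test each against every clause.
Satisfying assignments found: 4.

4


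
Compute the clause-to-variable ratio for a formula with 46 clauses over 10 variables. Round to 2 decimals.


Clause-to-variable ratio = clauses / variables.
46 / 10 = 4.6.

4.6


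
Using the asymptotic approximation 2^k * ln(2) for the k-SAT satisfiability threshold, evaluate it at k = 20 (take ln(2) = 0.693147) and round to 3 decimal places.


Using the asymptotic formula: threshold ~ 2^k * ln(2).
2^20 = 1048576.
1048576 * 0.693147 = 726817.309.

726817.309


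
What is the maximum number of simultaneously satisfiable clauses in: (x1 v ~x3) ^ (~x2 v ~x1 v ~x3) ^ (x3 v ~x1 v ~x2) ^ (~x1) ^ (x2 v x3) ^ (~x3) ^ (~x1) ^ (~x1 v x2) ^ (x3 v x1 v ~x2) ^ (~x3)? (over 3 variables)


Enumerate all 8 truth assignments.
For each, count how many of the 10 clauses are satisfied.
The formula is not fully satisfiable, so the maximum is below 10.
Maximum simultaneously satisfiable clauses = 9.

9


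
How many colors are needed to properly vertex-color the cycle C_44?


A cycle on an even number of vertices is bipartite: alternate two colors around the cycle.
Since 44 is even, two colors suffice, and at least two are needed because the graph has edges.
Chromatic number = 2.

2


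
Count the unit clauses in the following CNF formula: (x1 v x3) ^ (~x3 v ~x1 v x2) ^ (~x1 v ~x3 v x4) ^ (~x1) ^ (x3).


A unit clause contains exactly one literal.
Unit clauses found: (~x1), (x3).
Count = 2.

2


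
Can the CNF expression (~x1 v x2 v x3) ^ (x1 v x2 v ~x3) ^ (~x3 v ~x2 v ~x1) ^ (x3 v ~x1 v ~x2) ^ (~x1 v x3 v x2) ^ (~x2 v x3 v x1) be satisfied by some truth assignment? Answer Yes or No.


Check all 8 possible truth assignments.
Number of satisfying assignments found: 3.
The formula is satisfiable.

Yes


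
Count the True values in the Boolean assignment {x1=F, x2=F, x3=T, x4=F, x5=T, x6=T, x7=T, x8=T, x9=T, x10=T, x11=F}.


The weight is the number of variables assigned True.
True variables: x3, x5, x6, x7, x8, x9, x10.
Weight = 7.

7


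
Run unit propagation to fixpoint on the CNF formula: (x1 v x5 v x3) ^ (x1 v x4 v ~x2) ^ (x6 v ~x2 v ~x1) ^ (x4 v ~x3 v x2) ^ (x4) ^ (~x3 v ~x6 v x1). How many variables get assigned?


Unit propagation repeatedly assigns the literal in any unit clause, then simplifies.
Assignments in order: x4 = T.
No further unit clauses remain.
Total variables assigned = 1.

1


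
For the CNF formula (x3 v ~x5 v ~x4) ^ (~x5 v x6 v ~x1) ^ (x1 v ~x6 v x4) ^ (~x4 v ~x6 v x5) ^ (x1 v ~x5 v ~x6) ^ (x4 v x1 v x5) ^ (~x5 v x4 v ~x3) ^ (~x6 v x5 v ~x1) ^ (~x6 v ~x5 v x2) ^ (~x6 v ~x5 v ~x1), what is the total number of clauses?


Each group enclosed in parentheses joined by ^ is one clause.
Counting the conjuncts: 10 clauses.

10


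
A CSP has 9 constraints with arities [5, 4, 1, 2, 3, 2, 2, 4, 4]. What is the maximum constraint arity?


The arities are: 5, 4, 1, 2, 3, 2, 2, 4, 4.
Scan for the maximum value.
Maximum arity = 5.

5


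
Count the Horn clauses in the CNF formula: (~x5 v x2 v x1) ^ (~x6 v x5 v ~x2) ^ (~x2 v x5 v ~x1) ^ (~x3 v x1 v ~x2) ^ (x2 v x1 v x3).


A Horn clause has at most one positive literal.
Clause 1: 2 positive lit(s) -> not Horn
Clause 2: 1 positive lit(s) -> Horn
Clause 3: 1 positive lit(s) -> Horn
Clause 4: 1 positive lit(s) -> Horn
Clause 5: 3 positive lit(s) -> not Horn
Total Horn clauses = 3.

3
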